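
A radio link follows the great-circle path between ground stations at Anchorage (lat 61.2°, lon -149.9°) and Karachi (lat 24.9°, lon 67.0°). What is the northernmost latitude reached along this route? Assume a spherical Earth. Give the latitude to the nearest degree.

≈ 75°

The great circle lies in the plane with unit normal n̂ = (p₁ × p₂)/|p₁ × p₂|.
Here n̂_z ≈ -0.262; the vertex latitude is φ_max = arccos|n̂_z| ≈ 74.8°.
Check via Clairaut: cos φ_max = |cos φ₁| · sin C = cos(61.2°)·sin(33.0°) ≈ 0.262, again giving ≈ 74.8°.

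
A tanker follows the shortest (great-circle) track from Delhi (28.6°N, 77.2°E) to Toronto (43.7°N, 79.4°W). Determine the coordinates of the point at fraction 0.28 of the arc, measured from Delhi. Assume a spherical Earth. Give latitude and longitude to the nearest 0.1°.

Convert each endpoint to a unit vector on the sphere (x = cos φ cos λ, y = cos φ sin λ, z = sin φ).
The central angle between the endpoints is δ = arccos(p₁·p₂) ≈ 1.825 rad (104.6°).
Interpolate at f = 0.28 with slerp weights a = sin((1−f)δ)/sin δ ≈ 0.999, b = sin(fδ)/sin δ ≈ 0.505.
p = a·p₁ + b·p₂ ≈ (0.262, 0.497, 0.828); φ = arcsin(p_z) ≈ 55.86°, λ = atan2(p_y, p_x) ≈ 62.22°.

≈ 55.9°N, 62.2°E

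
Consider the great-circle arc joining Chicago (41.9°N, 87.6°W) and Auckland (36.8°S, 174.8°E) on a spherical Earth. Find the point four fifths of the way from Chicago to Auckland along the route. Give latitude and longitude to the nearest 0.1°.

≈ 22.0°S, 163.8°W

Convert each endpoint to a unit vector on the sphere (x = cos φ cos λ, y = cos φ sin λ, z = sin φ).
The central angle between the endpoints is δ = arccos(p₁·p₂) ≈ 2.070 rad (118.6°).
Interpolate at f = 4/5 with slerp weights a = sin((1−f)δ)/sin δ ≈ 0.458, b = sin(fδ)/sin δ ≈ 1.135.
p = a·p₁ + b·p₂ ≈ (-0.891, -0.258, -0.374); φ = arcsin(p_z) ≈ -21.95°, λ = atan2(p_y, p_x) ≈ -163.82°.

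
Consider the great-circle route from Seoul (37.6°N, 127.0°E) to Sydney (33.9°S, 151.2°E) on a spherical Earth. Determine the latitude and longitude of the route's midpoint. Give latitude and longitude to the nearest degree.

Write both endpoints as unit vectors p₁, p₂ with components (cos φ cos λ, cos φ sin λ, sin φ).
The central angle between the endpoints is δ = arccos(p₁·p₂) ≈ 1.308 rad (75.0°).
Interpolate at f = 1/2 with slerp weights a = sin((1−f)δ)/sin δ ≈ 0.630, b = sin(fδ)/sin δ ≈ 0.630.
p = a·p₁ + b·p₂ ≈ (-0.759, 0.651, 0.033); φ = arcsin(p_z) ≈ 1.89°, λ = atan2(p_y, p_x) ≈ 139.39°.

≈ (2°N, 139°E)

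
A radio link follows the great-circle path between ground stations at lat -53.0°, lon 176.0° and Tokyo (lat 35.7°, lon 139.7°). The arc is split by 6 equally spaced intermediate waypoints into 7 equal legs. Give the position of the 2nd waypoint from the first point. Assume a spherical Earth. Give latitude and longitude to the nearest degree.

The haversine formula gives a central angle δ ≈ 1.643 rad (94.1°) between the endpoints.
Interpolate at f = 2/7 with slerp weights a = sin((1−f)δ)/sin δ ≈ 0.925, b = sin(fδ)/sin δ ≈ 0.454.
p = a·p₁ + b·p₂ ≈ (-0.836, 0.277, -0.474); φ = arcsin(p_z) ≈ -28.28°, λ = atan2(p_y, p_x) ≈ 161.66°.

≈ lat -28°, lon 162°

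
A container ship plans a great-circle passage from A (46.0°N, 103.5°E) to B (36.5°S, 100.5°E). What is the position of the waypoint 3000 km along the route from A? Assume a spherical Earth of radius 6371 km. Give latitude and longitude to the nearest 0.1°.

Convert each endpoint to a unit vector on the sphere (x = cos φ cos λ, y = cos φ sin λ, z = sin φ).
The central angle between the endpoints is δ = arccos(p₁·p₂) ≈ 1.441 rad (82.5°). The total great-circle distance is δ·R ≈ 1.441 × 6371 ≈ 9178 km, so the target fraction is f = 3000/9178 ≈ 0.327.
Interpolate at f ≈ 0.327 with slerp weights a = sin((1−f)δ)/sin δ ≈ 0.832, b = sin(fδ)/sin δ ≈ 0.458.
p = a·p₁ + b·p₂ ≈ (-0.202, 0.923, 0.326); φ = arcsin(p_z) ≈ 19.04°, λ = atan2(p_y, p_x) ≈ 102.33°.

≈ (19.0°N, 102.3°E)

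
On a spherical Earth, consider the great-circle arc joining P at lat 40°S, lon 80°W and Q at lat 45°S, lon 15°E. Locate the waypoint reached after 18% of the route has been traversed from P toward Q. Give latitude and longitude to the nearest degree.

≈ lat 47°S, lon 67°W

Convert each endpoint to a unit vector on the sphere (x = cos φ cos λ, y = cos φ sin λ, z = sin φ).
The central angle between the endpoints is δ = arccos(p₁·p₂) ≈ 1.151 rad (66.0°).
Interpolate at f = 0.18 with slerp weights a = sin((1−f)δ)/sin δ ≈ 0.887, b = sin(fδ)/sin δ ≈ 0.225.
p = a·p₁ + b·p₂ ≈ (0.272, -0.628, -0.729); φ = arcsin(p_z) ≈ -46.83°, λ = atan2(p_y, p_x) ≈ -66.59°.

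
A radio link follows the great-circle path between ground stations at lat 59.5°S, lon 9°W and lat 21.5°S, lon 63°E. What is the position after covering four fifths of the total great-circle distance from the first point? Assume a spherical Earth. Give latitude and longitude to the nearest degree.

≈ lat 32°S, lon 55°E

Convert each endpoint to a unit vector on the sphere (x = cos φ cos λ, y = cos φ sin λ, z = sin φ).
The central angle between the endpoints is δ = arccos(p₁·p₂) ≈ 1.091 rad (62.5°).
Interpolate at f = 4/5 with slerp weights a = sin((1−f)δ)/sin δ ≈ 0.244, b = sin(fδ)/sin δ ≈ 0.864.
p = a·p₁ + b·p₂ ≈ (0.487, 0.697, -0.527); φ = arcsin(p_z) ≈ -31.79°, λ = atan2(p_y, p_x) ≈ 55.03°.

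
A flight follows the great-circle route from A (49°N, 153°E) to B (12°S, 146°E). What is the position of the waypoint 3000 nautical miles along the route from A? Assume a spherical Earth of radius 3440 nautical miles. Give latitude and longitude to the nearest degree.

Write both endpoints as unit vectors p₁, p₂ with components (cos φ cos λ, cos φ sin λ, sin φ).
The central angle between the endpoints is δ = arccos(p₁·p₂) ≈ 1.070 rad (61.3°). The total great-circle distance is δ·R ≈ 1.070 × 3440 ≈ 3681 nmi, so the target fraction is f = 3000/3681 ≈ 0.815.
Interpolate at f ≈ 0.815 with slerp weights a = sin((1−f)δ)/sin δ ≈ 0.224, b = sin(fδ)/sin δ ≈ 0.873.
p = a·p₁ + b·p₂ ≈ (-0.839, 0.544, -0.012); φ = arcsin(p_z) ≈ -0.70°, λ = atan2(p_y, p_x) ≈ 147.03°.

≈ (1°S, 147°E)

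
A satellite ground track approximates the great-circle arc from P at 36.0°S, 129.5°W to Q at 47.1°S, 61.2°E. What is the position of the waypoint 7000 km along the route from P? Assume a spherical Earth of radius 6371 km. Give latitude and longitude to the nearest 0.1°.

Write both endpoints as unit vectors p₁, p₂ with components (cos φ cos λ, cos φ sin λ, sin φ).
The central angle between the endpoints is δ = arccos(p₁·p₂) ≈ 1.682 rad (96.3°). The total great-circle distance is δ·R ≈ 1.682 × 6371 ≈ 10713 km, so the target fraction is f = 7000/10713 ≈ 0.653.
Interpolate at f ≈ 0.653 with slerp weights a = sin((1−f)δ)/sin δ ≈ 0.554, b = sin(fδ)/sin δ ≈ 0.896.
p = a·p₁ + b·p₂ ≈ (0.009, 0.189, -0.982); φ = arcsin(p_z) ≈ -79.10°, λ = atan2(p_y, p_x) ≈ 87.31°.

≈ 79.1°S, 87.3°E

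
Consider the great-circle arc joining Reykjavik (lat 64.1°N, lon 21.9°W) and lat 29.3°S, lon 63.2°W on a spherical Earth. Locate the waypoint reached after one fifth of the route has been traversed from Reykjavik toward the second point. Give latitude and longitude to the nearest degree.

The haversine formula gives a central angle δ ≈ 1.725 rad (98.9°) between the endpoints.
Interpolate at f = 1/5 with slerp weights a = sin((1−f)δ)/sin δ ≈ 0.994, b = sin(fδ)/sin δ ≈ 0.342.
p = a·p₁ + b·p₂ ≈ (0.537, -0.428, 0.726); φ = arcsin(p_z) ≈ 46.59°, λ = atan2(p_y, p_x) ≈ -38.56°.

≈ lat 47°N, lon 39°W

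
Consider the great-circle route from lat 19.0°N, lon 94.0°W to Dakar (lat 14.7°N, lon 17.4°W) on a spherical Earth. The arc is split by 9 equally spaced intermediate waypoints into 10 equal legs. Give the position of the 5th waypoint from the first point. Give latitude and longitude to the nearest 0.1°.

Write both endpoints as unit vectors p₁, p₂ with components (cos φ cos λ, cos φ sin λ, sin φ).
The central angle between the endpoints is δ = arccos(p₁·p₂) ≈ 1.272 rad (72.9°).
Interpolate at f = 5/10 with slerp weights a = sin((1−f)δ)/sin δ ≈ 0.621, b = sin(fδ)/sin δ ≈ 0.621.
p = a·p₁ + b·p₂ ≈ (0.533, -0.766, 0.360); φ = arcsin(p_z) ≈ 21.10°, λ = atan2(p_y, p_x) ≈ -55.19°.

≈ lat 21.1°N, lon 55.2°W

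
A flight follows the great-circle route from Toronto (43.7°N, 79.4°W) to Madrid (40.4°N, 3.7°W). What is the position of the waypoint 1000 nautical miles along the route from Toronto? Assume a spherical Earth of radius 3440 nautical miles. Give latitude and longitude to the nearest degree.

≈ 48°N, 56°W

From cos δ = sin φ₁ sin φ₂ + cos φ₁ cos φ₂ cos Δλ, the central angle is δ ≈ 0.947 rad (54.3°). The total great-circle distance is δ·R ≈ 0.947 × 3440 ≈ 3259 nmi, so the target fraction is f = 1000/3259 ≈ 0.307.
Interpolate at f ≈ 0.307 with slerp weights a = sin((1−f)δ)/sin δ ≈ 0.752, b = sin(fδ)/sin δ ≈ 0.353.
p = a·p₁ + b·p₂ ≈ (0.368, -0.552, 0.748); φ = arcsin(p_z) ≈ 48.44°, λ = atan2(p_y, p_x) ≈ -56.28°.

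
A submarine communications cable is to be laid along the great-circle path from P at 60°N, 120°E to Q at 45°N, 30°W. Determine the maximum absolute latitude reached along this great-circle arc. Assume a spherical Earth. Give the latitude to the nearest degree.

≈ 79°N

The great circle lies in the plane with unit normal n̂ = (p₁ × p₂)/|p₁ × p₂|.
Here n̂_z ≈ -0.186; the vertex latitude is φ_max = arccos|n̂_z| ≈ 79.3°.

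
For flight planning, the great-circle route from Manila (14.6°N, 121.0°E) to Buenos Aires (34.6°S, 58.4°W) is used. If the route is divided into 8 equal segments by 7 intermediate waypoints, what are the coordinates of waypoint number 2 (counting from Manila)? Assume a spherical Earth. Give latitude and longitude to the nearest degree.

Convert each endpoint to a unit vector on the sphere (x = cos φ cos λ, y = cos φ sin λ, z = sin φ).
The central angle between the endpoints is δ = arccos(p₁·p₂) ≈ 2.792 rad (160.0°).
Interpolate at f = 2/8 with slerp weights a = sin((1−f)δ)/sin δ ≈ 2.531, b = sin(fδ)/sin δ ≈ 1.879.
p = a·p₁ + b·p₂ ≈ (-0.451, 0.783, -0.429); φ = arcsin(p_z) ≈ -25.39°, λ = atan2(p_y, p_x) ≈ 119.97°.

≈ 25°S, 120°E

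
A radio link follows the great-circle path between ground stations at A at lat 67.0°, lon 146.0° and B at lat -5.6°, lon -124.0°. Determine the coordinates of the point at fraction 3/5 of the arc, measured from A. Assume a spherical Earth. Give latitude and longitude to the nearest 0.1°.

The haversine formula gives a central angle δ ≈ 1.661 rad (95.2°) between the endpoints.
Interpolate at f = 3/5 with slerp weights a = sin((1−f)δ)/sin δ ≈ 0.619, b = sin(fδ)/sin δ ≈ 0.843.
p = a·p₁ + b·p₂ ≈ (-0.670, -0.560, 0.488); φ = arcsin(p_z) ≈ 29.18°, λ = atan2(p_y, p_x) ≈ -140.08°.

≈ lat 29.2°, lon -140.1°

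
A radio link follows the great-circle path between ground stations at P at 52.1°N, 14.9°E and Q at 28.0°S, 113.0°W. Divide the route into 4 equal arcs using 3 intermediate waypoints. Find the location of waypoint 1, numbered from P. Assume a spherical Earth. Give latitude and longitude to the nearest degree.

≈ 46°N, 37°W

From cos δ = sin φ₁ sin φ₂ + cos φ₁ cos φ₂ cos Δλ, the central angle is δ ≈ 2.351 rad (134.7°).
Interpolate at f = 1/4 with slerp weights a = sin((1−f)δ)/sin δ ≈ 1.381, b = sin(fδ)/sin δ ≈ 0.780.
p = a·p₁ + b·p₂ ≈ (0.551, -0.416, 0.724); φ = arcsin(p_z) ≈ 46.35°, λ = atan2(p_y, p_x) ≈ -37.07°.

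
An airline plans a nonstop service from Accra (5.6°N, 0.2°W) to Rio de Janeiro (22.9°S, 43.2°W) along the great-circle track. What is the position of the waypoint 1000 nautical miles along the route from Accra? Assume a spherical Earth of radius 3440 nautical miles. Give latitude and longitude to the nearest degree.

≈ (4°S, 14°W)

Convert each endpoint to a unit vector on the sphere (x = cos φ cos λ, y = cos φ sin λ, z = sin φ).
The central angle between the endpoints is δ = arccos(p₁·p₂) ≈ 0.886 rad (50.8°). The total great-circle distance is δ·R ≈ 0.886 × 3440 ≈ 3048 nmi, so the target fraction is f = 1000/3048 ≈ 0.328.
Interpolate at f ≈ 0.328 with slerp weights a = sin((1−f)δ)/sin δ ≈ 0.724, b = sin(fδ)/sin δ ≈ 0.370.
p = a·p₁ + b·p₂ ≈ (0.969, -0.236, -0.073); φ = arcsin(p_z) ≈ -4.21°, λ = atan2(p_y, p_x) ≈ -13.68°.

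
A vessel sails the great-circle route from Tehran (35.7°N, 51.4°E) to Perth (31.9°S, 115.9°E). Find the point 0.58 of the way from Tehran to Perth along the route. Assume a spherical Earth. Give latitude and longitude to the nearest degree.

The haversine formula gives a central angle δ ≈ 1.582 rad (90.7°) between the endpoints.
Interpolate at f = 0.58 with slerp weights a = sin((1−f)δ)/sin δ ≈ 0.617, b = sin(fδ)/sin δ ≈ 0.794.
p = a·p₁ + b·p₂ ≈ (0.018, 0.998, -0.060); φ = arcsin(p_z) ≈ -3.43°, λ = atan2(p_y, p_x) ≈ 88.97°.

≈ 3°S, 89°E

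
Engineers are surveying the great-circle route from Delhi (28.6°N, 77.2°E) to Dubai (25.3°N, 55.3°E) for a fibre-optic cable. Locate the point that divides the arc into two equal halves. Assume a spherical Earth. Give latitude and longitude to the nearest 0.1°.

≈ 27.4°N, 66.1°E

From cos δ = sin φ₁ sin φ₂ + cos φ₁ cos φ₂ cos Δλ, the central angle is δ ≈ 0.345 rad (19.8°).
Interpolate at f = 1/2 with slerp weights a = sin((1−f)δ)/sin δ ≈ 0.508, b = sin(fδ)/sin δ ≈ 0.508.
p = a·p₁ + b·p₂ ≈ (0.360, 0.812, 0.460); φ = arcsin(p_z) ≈ 27.38°, λ = atan2(p_y, p_x) ≈ 66.09°.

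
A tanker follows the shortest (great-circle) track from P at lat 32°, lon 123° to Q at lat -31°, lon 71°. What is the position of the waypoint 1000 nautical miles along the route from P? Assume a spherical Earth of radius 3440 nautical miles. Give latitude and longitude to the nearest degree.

≈ lat 19°, lon 111°

From cos δ = sin φ₁ sin φ₂ + cos φ₁ cos φ₂ cos Δλ, the central angle is δ ≈ 1.395 rad (79.9°). The total great-circle distance is δ·R ≈ 1.395 × 3440 ≈ 4800 nmi, so the target fraction is f = 1000/4800 ≈ 0.208.
Interpolate at f ≈ 0.208 with slerp weights a = sin((1−f)δ)/sin δ ≈ 0.907, b = sin(fδ)/sin δ ≈ 0.291.
p = a·p₁ + b·p₂ ≈ (-0.338, 0.881, 0.331); φ = arcsin(p_z) ≈ 19.32°, λ = atan2(p_y, p_x) ≈ 110.97°.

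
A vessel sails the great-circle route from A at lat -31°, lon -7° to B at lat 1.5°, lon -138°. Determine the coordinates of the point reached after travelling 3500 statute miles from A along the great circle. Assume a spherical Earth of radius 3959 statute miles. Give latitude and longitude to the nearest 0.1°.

Convert each endpoint to a unit vector on the sphere (x = cos φ cos λ, y = cos φ sin λ, z = sin φ).
The central angle between the endpoints is δ = arccos(p₁·p₂) ≈ 2.184 rad (125.1°). The total great-circle distance is δ·R ≈ 2.184 × 3959 ≈ 8647 mi, so the target fraction is f = 3500/8647 ≈ 0.405.
Interpolate at f ≈ 0.405 with slerp weights a = sin((1−f)δ)/sin δ ≈ 1.178, b = sin(fδ)/sin δ ≈ 0.946.
p = a·p₁ + b·p₂ ≈ (0.300, -0.756, -0.582); φ = arcsin(p_z) ≈ -35.60°, λ = atan2(p_y, p_x) ≈ -68.35°.

≈ lat -35.6°, lon -68.3°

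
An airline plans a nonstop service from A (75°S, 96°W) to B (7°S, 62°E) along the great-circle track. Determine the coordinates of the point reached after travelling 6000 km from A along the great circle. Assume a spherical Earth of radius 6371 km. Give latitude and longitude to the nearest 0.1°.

≈ (49.7°S, 56.1°E)

Convert each endpoint to a unit vector on the sphere (x = cos φ cos λ, y = cos φ sin λ, z = sin φ).
The central angle between the endpoints is δ = arccos(p₁·p₂) ≈ 1.692 rad (96.9°). The total great-circle distance is δ·R ≈ 1.692 × 6371 ≈ 10777 km, so the target fraction is f = 6000/10777 ≈ 0.557.
Interpolate at f ≈ 0.557 with slerp weights a = sin((1−f)δ)/sin δ ≈ 0.686, b = sin(fδ)/sin δ ≈ 0.815.
p = a·p₁ + b·p₂ ≈ (0.361, 0.537, -0.762); φ = arcsin(p_z) ≈ -49.67°, λ = atan2(p_y, p_x) ≈ 56.10°.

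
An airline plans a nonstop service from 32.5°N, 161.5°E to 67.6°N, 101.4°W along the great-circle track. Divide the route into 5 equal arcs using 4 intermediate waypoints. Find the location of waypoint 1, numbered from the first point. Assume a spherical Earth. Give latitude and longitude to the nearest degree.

Convert each endpoint to a unit vector on the sphere (x = cos φ cos λ, y = cos φ sin λ, z = sin φ).
The central angle between the endpoints is δ = arccos(p₁·p₂) ≈ 1.096 rad (62.8°).
Interpolate at f = 1/5 with slerp weights a = sin((1−f)δ)/sin δ ≈ 0.864, b = sin(fδ)/sin δ ≈ 0.245.
p = a·p₁ + b·p₂ ≈ (-0.710, 0.140, 0.690); φ = arcsin(p_z) ≈ 43.67°, λ = atan2(p_y, p_x) ≈ 168.84°.

≈ 44°N, 169°E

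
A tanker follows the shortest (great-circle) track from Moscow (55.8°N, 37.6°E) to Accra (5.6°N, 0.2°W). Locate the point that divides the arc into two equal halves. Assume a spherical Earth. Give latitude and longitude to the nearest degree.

≈ 32°N, 13°E

Write both endpoints as unit vectors p₁, p₂ with components (cos φ cos λ, cos φ sin λ, sin φ).
The central angle between the endpoints is δ = arccos(p₁·p₂) ≈ 1.021 rad (58.5°).
Interpolate at f = 1/2 with slerp weights a = sin((1−f)δ)/sin δ ≈ 0.573, b = sin(fδ)/sin δ ≈ 0.573.
p = a·p₁ + b·p₂ ≈ (0.825, 0.195, 0.530); φ = arcsin(p_z) ≈ 32.00°, λ = atan2(p_y, p_x) ≈ 13.26°.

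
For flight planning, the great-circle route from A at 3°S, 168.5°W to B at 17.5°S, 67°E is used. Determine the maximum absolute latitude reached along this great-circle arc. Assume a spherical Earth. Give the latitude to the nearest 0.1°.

≈ 22.9°S

The great circle lies in the plane with unit normal n̂ = (p₁ × p₂)/|p₁ × p₂|.
Here n̂_z ≈ -0.921; the vertex latitude is φ_max = arccos|n̂_z| ≈ 22.9°.
Check via Clairaut: cos φ_max = |cos φ₁| · sin C = cos(3.0°)·sin(112.7°) ≈ 0.921, again giving ≈ 22.9°.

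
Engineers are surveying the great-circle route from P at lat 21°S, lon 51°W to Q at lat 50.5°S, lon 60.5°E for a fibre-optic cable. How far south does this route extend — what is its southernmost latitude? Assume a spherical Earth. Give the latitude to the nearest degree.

The great circle lies in the plane with unit normal n̂ = (p₁ × p₂)/|p₁ × p₂|.
Here n̂_z ≈ +0.553; the vertex latitude is φ_max = arccos|n̂_z| ≈ 56.4°.
Check via Clairaut: cos φ_max = |cos φ₁| · sin C = cos(21.0°)·sin(143.6°) ≈ 0.553, again giving ≈ 56.4°.

≈ 56°S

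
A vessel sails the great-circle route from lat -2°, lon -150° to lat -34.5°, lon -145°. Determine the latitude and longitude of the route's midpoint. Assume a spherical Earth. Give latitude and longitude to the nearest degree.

Convert each endpoint to a unit vector on the sphere (x = cos φ cos λ, y = cos φ sin λ, z = sin φ).
The central angle between the endpoints is δ = arccos(p₁·p₂) ≈ 0.573 rad (32.8°).
Interpolate at f = 1/2 with slerp weights a = sin((1−f)δ)/sin δ ≈ 0.521, b = sin(fδ)/sin δ ≈ 0.521.
p = a·p₁ + b·p₂ ≈ (-0.803, -0.507, -0.313); φ = arcsin(p_z) ≈ -18.27°, λ = atan2(p_y, p_x) ≈ -147.74°.

≈ lat -18°, lon -148°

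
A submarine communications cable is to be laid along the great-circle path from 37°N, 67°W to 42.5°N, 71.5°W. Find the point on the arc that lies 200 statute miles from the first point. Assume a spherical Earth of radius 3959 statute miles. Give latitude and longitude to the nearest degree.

≈ 39°N, 69°W

Write both endpoints as unit vectors p₁, p₂ with components (cos φ cos λ, cos φ sin λ, sin φ).
The central angle between the endpoints is δ = arccos(p₁·p₂) ≈ 0.113 rad (6.5°). The total great-circle distance is δ·R ≈ 0.113 × 3959 ≈ 449 mi, so the target fraction is f = 200/449 ≈ 0.446.
Interpolate at f ≈ 0.446 with slerp weights a = sin((1−f)δ)/sin δ ≈ 0.555, b = sin(fδ)/sin δ ≈ 0.446.
p = a·p₁ + b·p₂ ≈ (0.278, -0.720, 0.636); φ = arcsin(p_z) ≈ 39.47°, λ = atan2(p_y, p_x) ≈ -68.92°.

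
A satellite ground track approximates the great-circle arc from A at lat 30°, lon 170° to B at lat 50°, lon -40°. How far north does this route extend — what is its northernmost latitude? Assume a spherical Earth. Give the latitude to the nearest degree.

≈ 74°

The great circle lies in the plane with unit normal n̂ = (p₁ × p₂)/|p₁ × p₂|.
Here n̂_z ≈ +0.280; the vertex latitude is φ_max = arccos|n̂_z| ≈ 73.8°.
Check via Clairaut: cos φ_max = |cos φ₁| · sin C = cos(30.0°)·sin(18.8°) ≈ 0.280, again giving ≈ 73.8°.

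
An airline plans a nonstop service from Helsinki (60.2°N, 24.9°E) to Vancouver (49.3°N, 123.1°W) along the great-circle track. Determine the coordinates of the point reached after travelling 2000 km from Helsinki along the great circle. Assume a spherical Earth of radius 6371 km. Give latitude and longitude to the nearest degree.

≈ (75°N, 2°W)

From cos δ = sin φ₁ sin φ₂ + cos φ₁ cos φ₂ cos Δλ, the central angle is δ ≈ 1.178 rad (67.5°). The total great-circle distance is δ·R ≈ 1.178 × 6371 ≈ 7503 km, so the target fraction is f = 2000/7503 ≈ 0.267.
Interpolate at f ≈ 0.267 with slerp weights a = sin((1−f)δ)/sin δ ≈ 0.823, b = sin(fδ)/sin δ ≈ 0.334.
p = a·p₁ + b·p₂ ≈ (0.252, -0.010, 0.968); φ = arcsin(p_z) ≈ 75.39°, λ = atan2(p_y, p_x) ≈ -2.36°.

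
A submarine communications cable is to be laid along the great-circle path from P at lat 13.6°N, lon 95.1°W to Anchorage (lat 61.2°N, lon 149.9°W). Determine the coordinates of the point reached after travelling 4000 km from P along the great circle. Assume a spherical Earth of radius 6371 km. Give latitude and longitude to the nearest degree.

Convert each endpoint to a unit vector on the sphere (x = cos φ cos λ, y = cos φ sin λ, z = sin φ).
The central angle between the endpoints is δ = arccos(p₁·p₂) ≈ 1.075 rad (61.6°). The total great-circle distance is δ·R ≈ 1.075 × 6371 ≈ 6847 km, so the target fraction is f = 4000/6847 ≈ 0.584.
Interpolate at f ≈ 0.584 with slerp weights a = sin((1−f)δ)/sin δ ≈ 0.491, b = sin(fδ)/sin δ ≈ 0.668.
p = a·p₁ + b·p₂ ≈ (-0.321, -0.637, 0.701); φ = arcsin(p_z) ≈ 44.49°, λ = atan2(p_y, p_x) ≈ -116.73°.

≈ lat 44°N, lon 117°W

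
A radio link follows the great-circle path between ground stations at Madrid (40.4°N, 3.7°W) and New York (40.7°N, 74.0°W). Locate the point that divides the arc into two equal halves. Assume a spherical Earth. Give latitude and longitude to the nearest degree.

≈ (46°N, 39°W)

Write both endpoints as unit vectors p₁, p₂ with components (cos φ cos λ, cos φ sin λ, sin φ).
The central angle between the endpoints is δ = arccos(p₁·p₂) ≈ 0.906 rad (51.9°).
Interpolate at f = 1/2 with slerp weights a = sin((1−f)δ)/sin δ ≈ 0.556, b = sin(fδ)/sin δ ≈ 0.556.
p = a·p₁ + b·p₂ ≈ (0.539, -0.433, 0.723); φ = arcsin(p_z) ≈ 46.30°, λ = atan2(p_y, p_x) ≈ -38.76°.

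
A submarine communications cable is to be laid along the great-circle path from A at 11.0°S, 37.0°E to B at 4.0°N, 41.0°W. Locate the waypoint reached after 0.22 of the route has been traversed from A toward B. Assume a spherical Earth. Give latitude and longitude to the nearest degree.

≈ 9°S, 20°E

Convert each endpoint to a unit vector on the sphere (x = cos φ cos λ, y = cos φ sin λ, z = sin φ).
The central angle between the endpoints is δ = arccos(p₁·p₂) ≈ 1.379 rad (79.0°).
Interpolate at f = 0.22 with slerp weights a = sin((1−f)δ)/sin δ ≈ 0.896, b = sin(fδ)/sin δ ≈ 0.304.
p = a·p₁ + b·p₂ ≈ (0.932, 0.330, -0.150); φ = arcsin(p_z) ≈ -8.62°, λ = atan2(p_y, p_x) ≈ 19.52°.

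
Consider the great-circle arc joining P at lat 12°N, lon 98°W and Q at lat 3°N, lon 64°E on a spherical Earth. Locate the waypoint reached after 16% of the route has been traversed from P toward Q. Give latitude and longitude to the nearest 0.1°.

Write both endpoints as unit vectors p₁, p₂ with components (cos φ cos λ, cos φ sin λ, sin φ).
The central angle between the endpoints is δ = arccos(p₁·p₂) ≈ 2.734 rad (156.7°).
Interpolate at f = 0.16 with slerp weights a = sin((1−f)δ)/sin δ ≈ 1.887, b = sin(fδ)/sin δ ≈ 1.069.
p = a·p₁ + b·p₂ ≈ (0.211, -0.869, 0.448); φ = arcsin(p_z) ≈ 26.64°, λ = atan2(p_y, p_x) ≈ -76.34°.

≈ lat 26.6°N, lon 76.3°W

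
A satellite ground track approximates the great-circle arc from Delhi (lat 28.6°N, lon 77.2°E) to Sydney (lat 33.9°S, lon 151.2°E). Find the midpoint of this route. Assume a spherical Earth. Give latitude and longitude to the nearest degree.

From cos δ = sin φ₁ sin φ₂ + cos φ₁ cos φ₂ cos Δλ, the central angle is δ ≈ 1.637 rad (93.8°).
Interpolate at f = 1/2 with slerp weights a = sin((1−f)δ)/sin δ ≈ 0.732, b = sin(fδ)/sin δ ≈ 0.732.
p = a·p₁ + b·p₂ ≈ (-0.390, 0.919, -0.058); φ = arcsin(p_z) ≈ -3.32°, λ = atan2(p_y, p_x) ≈ 112.99°.

≈ lat 3°S, lon 113°E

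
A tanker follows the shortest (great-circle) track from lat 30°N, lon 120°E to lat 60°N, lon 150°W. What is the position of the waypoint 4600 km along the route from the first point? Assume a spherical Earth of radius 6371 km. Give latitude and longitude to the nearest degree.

≈ lat 58°N, lon 164°E

Write both endpoints as unit vectors p₁, p₂ with components (cos φ cos λ, cos φ sin λ, sin φ).
The central angle between the endpoints is δ = arccos(p₁·p₂) ≈ 1.123 rad (64.3°). The total great-circle distance is δ·R ≈ 1.123 × 6371 ≈ 7154 km, so the target fraction is f = 4600/7154 ≈ 0.643.
Interpolate at f ≈ 0.643 with slerp weights a = sin((1−f)δ)/sin δ ≈ 0.433, b = sin(fδ)/sin δ ≈ 0.733.
p = a·p₁ + b·p₂ ≈ (-0.505, 0.141, 0.851); φ = arcsin(p_z) ≈ 58.37°, λ = atan2(p_y, p_x) ≈ 164.35°.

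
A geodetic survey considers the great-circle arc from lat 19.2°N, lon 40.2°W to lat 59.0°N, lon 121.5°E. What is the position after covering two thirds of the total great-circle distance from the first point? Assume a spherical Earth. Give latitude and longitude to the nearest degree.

From cos δ = sin φ₁ sin φ₂ + cos φ₁ cos φ₂ cos Δλ, the central angle is δ ≈ 1.752 rad (100.4°).
Interpolate at f = 2/3 with slerp weights a = sin((1−f)δ)/sin δ ≈ 0.560, b = sin(fδ)/sin δ ≈ 0.935.
p = a·p₁ + b·p₂ ≈ (0.153, 0.069, 0.986); φ = arcsin(p_z) ≈ 80.36°, λ = atan2(p_y, p_x) ≈ 24.35°.

≈ lat 80°N, lon 24°E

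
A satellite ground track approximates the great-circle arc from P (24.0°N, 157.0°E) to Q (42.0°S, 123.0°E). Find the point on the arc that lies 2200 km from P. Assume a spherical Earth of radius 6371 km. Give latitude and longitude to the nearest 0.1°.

Convert each endpoint to a unit vector on the sphere (x = cos φ cos λ, y = cos φ sin λ, z = sin φ).
The central angle between the endpoints is δ = arccos(p₁·p₂) ≈ 1.276 rad (73.1°). The total great-circle distance is δ·R ≈ 1.276 × 6371 ≈ 8129 km, so the target fraction is f = 2200/8129 ≈ 0.271.
Interpolate at f ≈ 0.271 with slerp weights a = sin((1−f)δ)/sin δ ≈ 0.838, b = sin(fδ)/sin δ ≈ 0.354.
p = a·p₁ + b·p₂ ≈ (-0.848, 0.520, 0.104); φ = arcsin(p_z) ≈ 5.98°, λ = atan2(p_y, p_x) ≈ 148.50°.

≈ (6.0°N, 148.5°E)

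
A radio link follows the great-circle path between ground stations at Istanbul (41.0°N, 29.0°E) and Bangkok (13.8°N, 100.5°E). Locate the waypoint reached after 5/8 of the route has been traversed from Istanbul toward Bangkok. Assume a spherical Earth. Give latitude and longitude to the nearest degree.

≈ 28°N, 78°E

Convert each endpoint to a unit vector on the sphere (x = cos φ cos λ, y = cos φ sin λ, z = sin φ).
The central angle between the endpoints is δ = arccos(p₁·p₂) ≈ 1.171 rad (67.1°).
Interpolate at f = 5/8 with slerp weights a = sin((1−f)δ)/sin δ ≈ 0.462, b = sin(fδ)/sin δ ≈ 0.726.
p = a·p₁ + b·p₂ ≈ (0.176, 0.862, 0.476); φ = arcsin(p_z) ≈ 28.42°, λ = atan2(p_y, p_x) ≈ 78.44°.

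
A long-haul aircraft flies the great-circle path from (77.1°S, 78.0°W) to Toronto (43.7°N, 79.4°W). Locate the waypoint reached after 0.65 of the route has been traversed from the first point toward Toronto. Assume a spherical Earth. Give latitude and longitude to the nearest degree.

≈ (1°N, 79°W)

The haversine formula gives a central angle δ ≈ 2.108 rad (120.8°) between the endpoints.
Interpolate at f = 0.65 with slerp weights a = sin((1−f)δ)/sin δ ≈ 0.783, b = sin(fδ)/sin δ ≈ 1.141.
p = a·p₁ + b·p₂ ≈ (0.188, -0.982, 0.025); φ = arcsin(p_z) ≈ 1.42°, λ = atan2(p_y, p_x) ≈ -79.16°.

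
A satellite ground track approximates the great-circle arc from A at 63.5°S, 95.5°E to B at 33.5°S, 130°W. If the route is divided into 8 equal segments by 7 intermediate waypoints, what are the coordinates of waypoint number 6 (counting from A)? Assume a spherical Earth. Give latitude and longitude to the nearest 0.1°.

Write both endpoints as unit vectors p₁, p₂ with components (cos φ cos λ, cos φ sin λ, sin φ).
The central angle between the endpoints is δ = arccos(p₁·p₂) ≈ 1.335 rad (76.5°).
Interpolate at f = 6/8 with slerp weights a = sin((1−f)δ)/sin δ ≈ 0.337, b = sin(fδ)/sin δ ≈ 0.866.
p = a·p₁ + b·p₂ ≈ (-0.479, -0.404, -0.780); φ = arcsin(p_z) ≈ -51.23°, λ = atan2(p_y, p_x) ≈ -139.86°.

≈ 51.2°S, 139.9°W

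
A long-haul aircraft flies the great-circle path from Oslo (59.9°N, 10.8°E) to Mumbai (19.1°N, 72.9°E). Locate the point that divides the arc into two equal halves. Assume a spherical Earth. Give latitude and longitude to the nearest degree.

The haversine formula gives a central angle δ ≈ 1.042 rad (59.7°) between the endpoints.
Interpolate at f = 1/2 with slerp weights a = sin((1−f)δ)/sin δ ≈ 0.576, b = sin(fδ)/sin δ ≈ 0.576.
p = a·p₁ + b·p₂ ≈ (0.444, 0.575, 0.687); φ = arcsin(p_z) ≈ 43.42°, λ = atan2(p_y, p_x) ≈ 52.31°.

≈ 43°N, 52°E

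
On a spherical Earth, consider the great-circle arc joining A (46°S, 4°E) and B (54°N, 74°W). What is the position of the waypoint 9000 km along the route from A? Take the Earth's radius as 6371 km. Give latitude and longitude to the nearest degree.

Write both endpoints as unit vectors p₁, p₂ with components (cos φ cos λ, cos φ sin λ, sin φ).
The central angle between the endpoints is δ = arccos(p₁·p₂) ≈ 2.091 rad (119.8°). The total great-circle distance is δ·R ≈ 2.091 × 6371 ≈ 13322 km, so the target fraction is f = 9000/13322 ≈ 0.676.
Interpolate at f ≈ 0.676 with slerp weights a = sin((1−f)δ)/sin δ ≈ 0.723, b = sin(fδ)/sin δ ≈ 1.138.
p = a·p₁ + b·p₂ ≈ (0.686, -0.608, 0.401); φ = arcsin(p_z) ≈ 23.61°, λ = atan2(p_y, p_x) ≈ -41.57°.

≈ (24°N, 42°W)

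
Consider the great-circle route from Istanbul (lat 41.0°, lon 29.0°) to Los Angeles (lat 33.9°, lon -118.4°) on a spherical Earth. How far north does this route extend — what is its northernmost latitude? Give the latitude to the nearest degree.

≈ 70°

The great circle lies in the plane with unit normal n̂ = (p₁ × p₂)/|p₁ × p₂|.
Here n̂_z ≈ -0.342; the vertex latitude is φ_max = arccos|n̂_z| ≈ 70.0°.
Check via Clairaut: cos φ_max = |cos φ₁| · sin C = cos(41.0°)·sin(26.9°) ≈ 0.342, again giving ≈ 70.0°.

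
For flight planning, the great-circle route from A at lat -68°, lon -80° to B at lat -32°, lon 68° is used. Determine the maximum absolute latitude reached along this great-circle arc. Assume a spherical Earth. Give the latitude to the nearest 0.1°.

≈ -80.1°

The great circle lies in the plane with unit normal n̂ = (p₁ × p₂)/|p₁ × p₂|.
Here n̂_z ≈ +0.173; the vertex latitude is φ_max = arccos|n̂_z| ≈ 80.1°.
Check via Clairaut: cos φ_max = |cos φ₁| · sin C = cos(68.0°)·sin(152.6°) ≈ 0.173, again giving ≈ 80.1°.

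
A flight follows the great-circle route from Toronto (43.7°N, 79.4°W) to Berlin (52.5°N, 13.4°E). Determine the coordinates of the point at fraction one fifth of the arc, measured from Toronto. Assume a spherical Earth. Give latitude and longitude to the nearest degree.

Write both endpoints as unit vectors p₁, p₂ with components (cos φ cos λ, cos φ sin λ, sin φ).
The central angle between the endpoints is δ = arccos(p₁·p₂) ≈ 1.016 rad (58.2°).
Interpolate at f = 1/5 with slerp weights a = sin((1−f)δ)/sin δ ≈ 0.854, b = sin(fδ)/sin δ ≈ 0.237.
p = a·p₁ + b·p₂ ≈ (0.254, -0.574, 0.779); φ = arcsin(p_z) ≈ 51.14°, λ = atan2(p_y, p_x) ≈ -66.10°.

≈ 51°N, 66°W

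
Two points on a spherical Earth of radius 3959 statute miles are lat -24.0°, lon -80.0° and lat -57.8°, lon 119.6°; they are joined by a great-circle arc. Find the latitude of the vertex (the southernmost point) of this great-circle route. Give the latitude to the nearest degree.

≈ -81°

The great circle lies in the plane with unit normal n̂ = (p₁ × p₂)/|p₁ × p₂|.
Here n̂_z ≈ -0.164; the vertex latitude is φ_max = arccos|n̂_z| ≈ 80.5°.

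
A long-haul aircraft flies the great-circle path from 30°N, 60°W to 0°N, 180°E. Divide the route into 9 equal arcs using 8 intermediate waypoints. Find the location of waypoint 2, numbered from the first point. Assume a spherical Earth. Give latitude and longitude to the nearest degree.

≈ 34°N, 90°W

The haversine formula gives a central angle δ ≈ 2.019 rad (115.7°) between the endpoints.
Interpolate at f = 2/9 with slerp weights a = sin((1−f)δ)/sin δ ≈ 1.109, b = sin(fδ)/sin δ ≈ 0.481.
p = a·p₁ + b·p₂ ≈ (-0.001, -0.832, 0.555); φ = arcsin(p_z) ≈ 33.69°, λ = atan2(p_y, p_x) ≈ -90.05°.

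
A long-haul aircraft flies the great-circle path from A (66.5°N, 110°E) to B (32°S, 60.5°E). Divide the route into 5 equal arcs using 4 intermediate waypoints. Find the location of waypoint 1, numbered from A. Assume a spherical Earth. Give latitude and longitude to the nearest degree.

≈ (49°N, 89°E)

Convert each endpoint to a unit vector on the sphere (x = cos φ cos λ, y = cos φ sin λ, z = sin φ).
The central angle between the endpoints is δ = arccos(p₁·p₂) ≈ 1.840 rad (105.4°).
Interpolate at f = 1/5 with slerp weights a = sin((1−f)δ)/sin δ ≈ 1.032, b = sin(fδ)/sin δ ≈ 0.373.
p = a·p₁ + b·p₂ ≈ (0.015, 0.662, 0.749); φ = arcsin(p_z) ≈ 48.50°, λ = atan2(p_y, p_x) ≈ 88.70°.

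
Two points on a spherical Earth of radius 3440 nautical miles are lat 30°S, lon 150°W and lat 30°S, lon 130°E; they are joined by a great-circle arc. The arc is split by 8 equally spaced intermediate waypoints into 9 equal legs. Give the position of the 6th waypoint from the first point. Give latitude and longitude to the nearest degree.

≈ lat 36°S, lon 156°E

Write both endpoints as unit vectors p₁, p₂ with components (cos φ cos λ, cos φ sin λ, sin φ).
The central angle between the endpoints is δ = arccos(p₁·p₂) ≈ 1.181 rad (67.7°).
Interpolate at f = 6/9 with slerp weights a = sin((1−f)δ)/sin δ ≈ 0.415, b = sin(fδ)/sin δ ≈ 0.766.
p = a·p₁ + b·p₂ ≈ (-0.737, 0.329, -0.590); φ = arcsin(p_z) ≈ -36.18°, λ = atan2(p_y, p_x) ≈ 155.98°.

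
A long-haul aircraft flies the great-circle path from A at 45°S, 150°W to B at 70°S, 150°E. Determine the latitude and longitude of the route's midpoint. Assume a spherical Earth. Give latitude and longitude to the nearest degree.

The haversine formula gives a central angle δ ≈ 0.667 rad (38.2°) between the endpoints.
Interpolate at f = 1/2 with slerp weights a = sin((1−f)δ)/sin δ ≈ 0.529, b = sin(fδ)/sin δ ≈ 0.529.
p = a·p₁ + b·p₂ ≈ (-0.481, -0.097, -0.871); φ = arcsin(p_z) ≈ -60.63°, λ = atan2(p_y, p_x) ≈ -168.64°.

≈ 61°S, 169°W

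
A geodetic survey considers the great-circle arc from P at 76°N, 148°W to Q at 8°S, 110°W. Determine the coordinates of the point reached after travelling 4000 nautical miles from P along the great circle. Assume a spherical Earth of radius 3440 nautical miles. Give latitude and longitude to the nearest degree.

Convert each endpoint to a unit vector on the sphere (x = cos φ cos λ, y = cos φ sin λ, z = sin φ).
The central angle between the endpoints is δ = arccos(p₁·p₂) ≈ 1.517 rad (86.9°). The total great-circle distance is δ·R ≈ 1.517 × 3440 ≈ 5219 nmi, so the target fraction is f = 4000/5219 ≈ 0.766.
Interpolate at f ≈ 0.766 with slerp weights a = sin((1−f)δ)/sin δ ≈ 0.347, b = sin(fδ)/sin δ ≈ 0.919.
p = a·p₁ + b·p₂ ≈ (-0.383, -0.900, 0.209); φ = arcsin(p_z) ≈ 12.07°, λ = atan2(p_y, p_x) ≈ -113.03°.

≈ 12°N, 113°W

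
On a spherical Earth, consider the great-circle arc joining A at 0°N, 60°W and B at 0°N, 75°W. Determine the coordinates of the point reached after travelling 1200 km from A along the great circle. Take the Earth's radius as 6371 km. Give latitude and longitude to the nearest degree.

From cos δ = sin φ₁ sin φ₂ + cos φ₁ cos φ₂ cos Δλ, the central angle is δ ≈ 0.262 rad (15.0°). The total great-circle distance is δ·R ≈ 0.262 × 6371 ≈ 1668 km, so the target fraction is f = 1200/1668 ≈ 0.719.
Interpolate at f ≈ 0.719 with slerp weights a = sin((1−f)δ)/sin δ ≈ 0.284, b = sin(fδ)/sin δ ≈ 0.723.
p = a·p₁ + b·p₂ ≈ (0.329, -0.944, 0.000); φ = arcsin(p_z) ≈ 0.00°, λ = atan2(p_y, p_x) ≈ -70.79°.

≈ 0°N, 71°W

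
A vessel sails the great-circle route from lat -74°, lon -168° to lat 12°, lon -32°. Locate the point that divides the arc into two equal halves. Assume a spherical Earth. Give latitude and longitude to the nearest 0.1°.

Write both endpoints as unit vectors p₁, p₂ with components (cos φ cos λ, cos φ sin λ, sin φ).
The central angle between the endpoints is δ = arccos(p₁·p₂) ≈ 1.976 rad (113.2°).
Interpolate at f = 1/2 with slerp weights a = sin((1−f)δ)/sin δ ≈ 0.908, b = sin(fδ)/sin δ ≈ 0.908.
p = a·p₁ + b·p₂ ≈ (0.508, -0.523, -0.684); φ = arcsin(p_z) ≈ -43.17°, λ = atan2(p_y, p_x) ≈ -45.79°.

≈ lat -43.2°, lon -45.8°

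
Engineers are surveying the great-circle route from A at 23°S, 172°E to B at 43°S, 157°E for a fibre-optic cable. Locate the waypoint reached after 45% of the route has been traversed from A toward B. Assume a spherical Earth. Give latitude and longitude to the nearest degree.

≈ 32°S, 166°E

Write both endpoints as unit vectors p₁, p₂ with components (cos φ cos λ, cos φ sin λ, sin φ).
The central angle between the endpoints is δ = arccos(p₁·p₂) ≈ 0.411 rad (23.5°).
Interpolate at f = 0.45 with slerp weights a = sin((1−f)δ)/sin δ ≈ 0.561, b = sin(fδ)/sin δ ≈ 0.460.
p = a·p₁ + b·p₂ ≈ (-0.821, 0.203, -0.533); φ = arcsin(p_z) ≈ -32.22°, λ = atan2(p_y, p_x) ≈ 166.09°.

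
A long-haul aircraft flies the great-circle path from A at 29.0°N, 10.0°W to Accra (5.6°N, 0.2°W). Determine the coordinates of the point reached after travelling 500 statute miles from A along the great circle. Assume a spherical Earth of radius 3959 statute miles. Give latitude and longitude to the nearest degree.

≈ 22°N, 7°W

Convert each endpoint to a unit vector on the sphere (x = cos φ cos λ, y = cos φ sin λ, z = sin φ).
The central angle between the endpoints is δ = arccos(p₁·p₂) ≈ 0.439 rad (25.2°). The total great-circle distance is δ·R ≈ 0.439 × 3959 ≈ 1739 mi, so the target fraction is f = 500/1739 ≈ 0.287.
Interpolate at f ≈ 0.287 with slerp weights a = sin((1−f)δ)/sin δ ≈ 0.724, b = sin(fδ)/sin δ ≈ 0.296.
p = a·p₁ + b·p₂ ≈ (0.918, -0.111, 0.380); φ = arcsin(p_z) ≈ 22.33°, λ = atan2(p_y, p_x) ≈ -6.89°.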